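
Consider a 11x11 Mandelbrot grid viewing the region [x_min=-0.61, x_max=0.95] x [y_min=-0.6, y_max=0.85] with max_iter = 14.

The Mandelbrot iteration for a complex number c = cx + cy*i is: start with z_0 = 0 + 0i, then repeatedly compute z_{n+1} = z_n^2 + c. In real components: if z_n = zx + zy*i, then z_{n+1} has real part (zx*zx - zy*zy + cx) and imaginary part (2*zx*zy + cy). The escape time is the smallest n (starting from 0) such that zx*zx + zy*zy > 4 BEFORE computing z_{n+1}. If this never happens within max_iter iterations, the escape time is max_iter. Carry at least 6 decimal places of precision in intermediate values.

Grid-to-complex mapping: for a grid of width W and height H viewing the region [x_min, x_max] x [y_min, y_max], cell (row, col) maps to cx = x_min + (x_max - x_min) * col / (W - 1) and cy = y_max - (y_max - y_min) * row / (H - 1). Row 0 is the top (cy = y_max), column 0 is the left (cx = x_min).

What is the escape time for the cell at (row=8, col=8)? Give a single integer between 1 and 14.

Answer: 4

Derivation:
z_0 = 0 + 0i, c = 0.6380 + -0.3100i
Iter 1: z = 0.6380 + -0.3100i, |z|^2 = 0.5031
Iter 2: z = 0.9489 + -0.7056i, |z|^2 = 1.3983
Iter 3: z = 1.0407 + -1.6491i, |z|^2 = 3.8025
Iter 4: z = -0.9984 + -3.7423i, |z|^2 = 15.0018
Escaped at iteration 4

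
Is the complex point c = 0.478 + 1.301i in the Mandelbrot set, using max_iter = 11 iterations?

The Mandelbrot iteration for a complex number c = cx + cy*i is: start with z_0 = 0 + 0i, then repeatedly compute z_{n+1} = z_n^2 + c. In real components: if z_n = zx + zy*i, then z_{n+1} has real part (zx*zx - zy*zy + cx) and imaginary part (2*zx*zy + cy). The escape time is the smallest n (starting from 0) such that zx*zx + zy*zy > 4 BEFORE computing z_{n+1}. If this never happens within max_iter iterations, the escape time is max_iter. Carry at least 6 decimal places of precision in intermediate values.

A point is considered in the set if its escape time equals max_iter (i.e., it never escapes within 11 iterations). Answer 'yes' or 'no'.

z_0 = 0 + 0i, c = 0.4780 + 1.3010i
Iter 1: z = 0.4780 + 1.3010i, |z|^2 = 1.9211
Iter 2: z = -0.9861 + 2.5448i, |z|^2 = 7.4482
Escaped at iteration 2

Answer: no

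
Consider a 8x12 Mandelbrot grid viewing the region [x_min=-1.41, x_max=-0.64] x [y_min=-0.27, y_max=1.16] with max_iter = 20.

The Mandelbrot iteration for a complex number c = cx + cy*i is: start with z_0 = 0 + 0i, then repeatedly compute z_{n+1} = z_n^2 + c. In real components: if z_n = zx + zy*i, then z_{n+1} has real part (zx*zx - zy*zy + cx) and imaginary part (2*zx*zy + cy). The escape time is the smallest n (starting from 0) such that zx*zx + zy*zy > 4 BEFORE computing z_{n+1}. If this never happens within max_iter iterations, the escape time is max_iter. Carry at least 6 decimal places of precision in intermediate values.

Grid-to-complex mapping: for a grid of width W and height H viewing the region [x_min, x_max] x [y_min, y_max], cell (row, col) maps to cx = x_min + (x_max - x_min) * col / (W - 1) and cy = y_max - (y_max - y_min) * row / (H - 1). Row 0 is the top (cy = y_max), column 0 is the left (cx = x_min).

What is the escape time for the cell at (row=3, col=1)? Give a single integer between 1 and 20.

Answer: 3

Derivation:
z_0 = 0 + 0i, c = -1.3000 + 0.7700i
Iter 1: z = -1.3000 + 0.7700i, |z|^2 = 2.2829
Iter 2: z = -0.2029 + -1.2320i, |z|^2 = 1.5590
Iter 3: z = -2.7767 + 1.2699i, |z|^2 = 9.3226
Escaped at iteration 3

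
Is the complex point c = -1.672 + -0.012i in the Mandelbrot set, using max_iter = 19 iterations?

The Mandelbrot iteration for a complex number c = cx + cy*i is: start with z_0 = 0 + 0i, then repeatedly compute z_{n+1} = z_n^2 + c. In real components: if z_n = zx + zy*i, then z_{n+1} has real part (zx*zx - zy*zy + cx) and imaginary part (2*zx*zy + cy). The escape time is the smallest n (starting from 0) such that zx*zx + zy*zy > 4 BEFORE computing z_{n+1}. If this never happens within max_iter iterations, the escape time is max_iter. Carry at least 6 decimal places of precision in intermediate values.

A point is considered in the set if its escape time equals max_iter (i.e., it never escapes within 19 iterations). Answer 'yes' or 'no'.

Answer: no

Derivation:
z_0 = 0 + 0i, c = -1.6720 + -0.0120i
Iter 1: z = -1.6720 + -0.0120i, |z|^2 = 2.7957
Iter 2: z = 1.1234 + 0.0281i, |z|^2 = 1.2629
Iter 3: z = -0.4107 + 0.0512i, |z|^2 = 0.1713
Iter 4: z = -1.5060 + -0.0541i, |z|^2 = 2.2709
Iter 5: z = 0.5930 + 0.1508i, |z|^2 = 0.3744
Iter 6: z = -1.3431 + 0.1669i, |z|^2 = 1.8317
Iter 7: z = 0.1040 + -0.4602i, |z|^2 = 0.2226
Iter 8: z = -1.8730 + -0.1077i, |z|^2 = 3.5197
Iter 9: z = 1.8244 + 0.3915i, |z|^2 = 3.4819
Iter 10: z = 1.5033 + 1.4166i, |z|^2 = 4.2667
Escaped at iteration 10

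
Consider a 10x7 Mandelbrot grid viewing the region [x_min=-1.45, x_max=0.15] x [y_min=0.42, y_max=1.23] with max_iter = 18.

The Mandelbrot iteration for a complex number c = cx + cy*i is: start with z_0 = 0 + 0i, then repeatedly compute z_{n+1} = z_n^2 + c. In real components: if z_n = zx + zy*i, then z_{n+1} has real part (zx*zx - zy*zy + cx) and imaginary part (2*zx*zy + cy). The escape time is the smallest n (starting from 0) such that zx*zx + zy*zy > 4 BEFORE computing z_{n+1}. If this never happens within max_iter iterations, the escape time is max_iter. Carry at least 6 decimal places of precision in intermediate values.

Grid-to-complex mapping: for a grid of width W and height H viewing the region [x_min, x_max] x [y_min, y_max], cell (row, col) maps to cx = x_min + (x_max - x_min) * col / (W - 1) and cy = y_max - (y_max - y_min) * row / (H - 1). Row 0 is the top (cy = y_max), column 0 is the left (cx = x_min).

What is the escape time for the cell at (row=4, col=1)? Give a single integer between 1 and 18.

z_0 = 0 + 0i, c = -1.2722 + 0.6900i
Iter 1: z = -1.2722 + 0.6900i, |z|^2 = 2.0946
Iter 2: z = -0.1298 + -1.0657i, |z|^2 = 1.1525
Iter 3: z = -2.3910 + 0.9666i, |z|^2 = 6.6513
Escaped at iteration 3

Answer: 3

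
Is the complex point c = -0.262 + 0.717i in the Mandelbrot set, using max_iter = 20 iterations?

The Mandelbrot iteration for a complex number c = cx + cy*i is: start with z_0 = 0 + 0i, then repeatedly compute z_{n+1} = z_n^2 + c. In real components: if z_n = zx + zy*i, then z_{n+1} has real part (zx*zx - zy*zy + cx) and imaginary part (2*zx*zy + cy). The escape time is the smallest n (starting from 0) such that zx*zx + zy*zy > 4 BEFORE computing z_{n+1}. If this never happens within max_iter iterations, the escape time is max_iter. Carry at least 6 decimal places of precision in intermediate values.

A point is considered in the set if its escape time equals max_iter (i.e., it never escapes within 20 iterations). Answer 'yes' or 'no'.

z_0 = 0 + 0i, c = -0.2620 + 0.7170i
Iter 1: z = -0.2620 + 0.7170i, |z|^2 = 0.5827
Iter 2: z = -0.7074 + 0.3413i, |z|^2 = 0.6170
Iter 3: z = 0.1220 + 0.2341i, |z|^2 = 0.0697
Iter 4: z = -0.3019 + 0.7741i, |z|^2 = 0.6904
Iter 5: z = -0.7701 + 0.2495i, |z|^2 = 0.6553
Iter 6: z = 0.2688 + 0.3326i, |z|^2 = 0.1829
Iter 7: z = -0.3004 + 0.8958i, |z|^2 = 0.8927
Iter 8: z = -0.9743 + 0.1788i, |z|^2 = 0.9811
Iter 9: z = 0.6552 + 0.3686i, |z|^2 = 0.5652
Iter 10: z = 0.0314 + 1.2001i, |z|^2 = 1.4411
Iter 11: z = -1.7012 + 0.7924i, |z|^2 = 3.5218
Iter 12: z = 2.0041 + -1.9789i, |z|^2 = 7.9326
Escaped at iteration 12

Answer: no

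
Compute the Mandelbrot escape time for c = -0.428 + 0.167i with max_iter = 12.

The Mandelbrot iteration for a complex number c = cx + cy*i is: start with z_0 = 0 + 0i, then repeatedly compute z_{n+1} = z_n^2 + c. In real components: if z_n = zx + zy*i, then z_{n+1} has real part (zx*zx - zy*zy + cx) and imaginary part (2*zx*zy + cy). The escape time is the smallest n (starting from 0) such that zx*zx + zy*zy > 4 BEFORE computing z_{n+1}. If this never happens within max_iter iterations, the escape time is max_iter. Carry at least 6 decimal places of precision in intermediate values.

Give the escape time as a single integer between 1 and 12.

Answer: 12

Derivation:
z_0 = 0 + 0i, c = -0.4280 + 0.1670i
Iter 1: z = -0.4280 + 0.1670i, |z|^2 = 0.2111
Iter 2: z = -0.2727 + 0.0240i, |z|^2 = 0.0749
Iter 3: z = -0.3542 + 0.1539i, |z|^2 = 0.1491
Iter 4: z = -0.3262 + 0.0580i, |z|^2 = 0.1098
Iter 5: z = -0.3249 + 0.1292i, |z|^2 = 0.1223
Iter 6: z = -0.3391 + 0.0831i, |z|^2 = 0.1219
Iter 7: z = -0.3199 + 0.1107i, |z|^2 = 0.1146
Iter 8: z = -0.3379 + 0.0962i, |z|^2 = 0.1234
Iter 9: z = -0.3231 + 0.1020i, |z|^2 = 0.1148
Iter 10: z = -0.3340 + 0.1011i, |z|^2 = 0.1218
Iter 11: z = -0.3266 + 0.0995i, |z|^2 = 0.1166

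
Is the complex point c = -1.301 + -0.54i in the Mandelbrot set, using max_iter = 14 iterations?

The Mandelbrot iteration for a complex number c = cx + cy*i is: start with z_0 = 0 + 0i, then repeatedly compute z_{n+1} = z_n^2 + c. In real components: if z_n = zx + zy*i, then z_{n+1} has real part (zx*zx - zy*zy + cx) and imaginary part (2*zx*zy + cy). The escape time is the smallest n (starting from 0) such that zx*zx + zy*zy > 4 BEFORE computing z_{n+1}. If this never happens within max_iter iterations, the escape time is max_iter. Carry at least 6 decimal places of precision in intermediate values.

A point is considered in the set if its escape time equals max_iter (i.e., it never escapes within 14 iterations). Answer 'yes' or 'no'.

Answer: no

Derivation:
z_0 = 0 + 0i, c = -1.3010 + -0.5400i
Iter 1: z = -1.3010 + -0.5400i, |z|^2 = 1.9842
Iter 2: z = 0.1000 + 0.8651i, |z|^2 = 0.7584
Iter 3: z = -2.0394 + -0.3670i, |z|^2 = 4.2937
Escaped at iteration 3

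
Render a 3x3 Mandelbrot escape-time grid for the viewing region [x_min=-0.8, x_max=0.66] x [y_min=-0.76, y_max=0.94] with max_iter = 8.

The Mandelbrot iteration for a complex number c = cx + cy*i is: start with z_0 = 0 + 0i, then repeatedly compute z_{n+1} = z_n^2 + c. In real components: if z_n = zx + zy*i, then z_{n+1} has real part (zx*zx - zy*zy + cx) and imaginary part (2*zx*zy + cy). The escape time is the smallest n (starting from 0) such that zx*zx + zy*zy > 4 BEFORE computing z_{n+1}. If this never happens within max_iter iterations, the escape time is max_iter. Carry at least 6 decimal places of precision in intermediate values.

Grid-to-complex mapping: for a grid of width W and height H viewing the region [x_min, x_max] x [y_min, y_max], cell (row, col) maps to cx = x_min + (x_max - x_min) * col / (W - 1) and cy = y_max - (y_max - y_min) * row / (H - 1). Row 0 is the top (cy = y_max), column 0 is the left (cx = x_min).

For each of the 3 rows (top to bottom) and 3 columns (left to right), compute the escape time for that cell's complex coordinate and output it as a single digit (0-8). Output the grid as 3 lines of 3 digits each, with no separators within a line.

Answer: 382
884
483

Derivation:
(row=0, col=0): c = -0.8000 + 0.9400i → escape time 3
(row=0, col=1): c = -0.0700 + 0.9400i → escape time 8
(row=0, col=2): c = 0.6600 + 0.9400i → escape time 2
(row=1, col=0): c = -0.8000 + 0.0900i → escape time 8
(row=1, col=1): c = -0.0700 + 0.0900i → escape time 8
(row=1, col=2): c = 0.6600 + 0.0900i → escape time 4
(row=2, col=0): c = -0.8000 + -0.7600i → escape time 4
(row=2, col=1): c = -0.0700 + -0.7600i → escape time 8
(row=2, col=2): c = 0.6600 + -0.7600i → escape time 3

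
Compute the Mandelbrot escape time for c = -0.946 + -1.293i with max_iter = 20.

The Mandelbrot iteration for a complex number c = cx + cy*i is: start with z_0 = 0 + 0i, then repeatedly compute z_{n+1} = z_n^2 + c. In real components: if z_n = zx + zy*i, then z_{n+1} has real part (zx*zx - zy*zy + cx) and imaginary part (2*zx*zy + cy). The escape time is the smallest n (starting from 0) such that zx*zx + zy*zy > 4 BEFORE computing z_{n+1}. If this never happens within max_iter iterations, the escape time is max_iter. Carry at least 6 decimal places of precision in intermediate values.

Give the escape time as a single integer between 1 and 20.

z_0 = 0 + 0i, c = -0.9460 + -1.2930i
Iter 1: z = -0.9460 + -1.2930i, |z|^2 = 2.5668
Iter 2: z = -1.7229 + 1.1534i, |z|^2 = 4.2987
Escaped at iteration 2

Answer: 2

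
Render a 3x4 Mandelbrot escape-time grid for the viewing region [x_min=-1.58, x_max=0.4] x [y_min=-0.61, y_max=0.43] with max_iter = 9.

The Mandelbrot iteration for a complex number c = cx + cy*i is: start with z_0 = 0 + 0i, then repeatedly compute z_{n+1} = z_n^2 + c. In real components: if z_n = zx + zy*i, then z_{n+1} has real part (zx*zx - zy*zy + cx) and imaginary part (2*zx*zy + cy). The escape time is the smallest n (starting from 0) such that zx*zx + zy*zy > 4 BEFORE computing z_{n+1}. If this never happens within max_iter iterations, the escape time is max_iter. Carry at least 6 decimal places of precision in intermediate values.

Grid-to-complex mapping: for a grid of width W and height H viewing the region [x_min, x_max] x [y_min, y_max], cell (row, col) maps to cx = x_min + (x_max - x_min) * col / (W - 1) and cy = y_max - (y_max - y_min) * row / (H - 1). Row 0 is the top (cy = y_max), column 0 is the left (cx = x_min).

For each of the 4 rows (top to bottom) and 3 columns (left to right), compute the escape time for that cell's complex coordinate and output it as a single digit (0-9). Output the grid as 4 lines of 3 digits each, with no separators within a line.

Answer: 398
697
499
399

Derivation:
(row=0, col=0): c = -1.5800 + 0.4300i → escape time 3
(row=0, col=1): c = -0.5900 + 0.4300i → escape time 9
(row=0, col=2): c = 0.4000 + 0.4300i → escape time 8
(row=1, col=0): c = -1.5800 + 0.0833i → escape time 6
(row=1, col=1): c = -0.5900 + 0.0833i → escape time 9
(row=1, col=2): c = 0.4000 + 0.0833i → escape time 7
(row=2, col=0): c = -1.5800 + -0.2633i → escape time 4
(row=2, col=1): c = -0.5900 + -0.2633i → escape time 9
(row=2, col=2): c = 0.4000 + -0.2633i → escape time 9
(row=3, col=0): c = -1.5800 + -0.6100i → escape time 3
(row=3, col=1): c = -0.5900 + -0.6100i → escape time 9
(row=3, col=2): c = 0.4000 + -0.6100i → escape time 9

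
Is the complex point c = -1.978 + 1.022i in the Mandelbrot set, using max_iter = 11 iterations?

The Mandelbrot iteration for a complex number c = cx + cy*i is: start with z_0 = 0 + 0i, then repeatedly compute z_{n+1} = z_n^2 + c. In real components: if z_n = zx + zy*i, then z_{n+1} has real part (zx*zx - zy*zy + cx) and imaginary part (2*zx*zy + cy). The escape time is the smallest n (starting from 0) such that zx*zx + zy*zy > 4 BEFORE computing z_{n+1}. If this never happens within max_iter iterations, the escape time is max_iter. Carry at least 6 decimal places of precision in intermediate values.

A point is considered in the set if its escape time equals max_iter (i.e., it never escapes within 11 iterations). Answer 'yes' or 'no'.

z_0 = 0 + 0i, c = -1.9780 + 1.0220i
Iter 1: z = -1.9780 + 1.0220i, |z|^2 = 4.9570
Escaped at iteration 1

Answer: no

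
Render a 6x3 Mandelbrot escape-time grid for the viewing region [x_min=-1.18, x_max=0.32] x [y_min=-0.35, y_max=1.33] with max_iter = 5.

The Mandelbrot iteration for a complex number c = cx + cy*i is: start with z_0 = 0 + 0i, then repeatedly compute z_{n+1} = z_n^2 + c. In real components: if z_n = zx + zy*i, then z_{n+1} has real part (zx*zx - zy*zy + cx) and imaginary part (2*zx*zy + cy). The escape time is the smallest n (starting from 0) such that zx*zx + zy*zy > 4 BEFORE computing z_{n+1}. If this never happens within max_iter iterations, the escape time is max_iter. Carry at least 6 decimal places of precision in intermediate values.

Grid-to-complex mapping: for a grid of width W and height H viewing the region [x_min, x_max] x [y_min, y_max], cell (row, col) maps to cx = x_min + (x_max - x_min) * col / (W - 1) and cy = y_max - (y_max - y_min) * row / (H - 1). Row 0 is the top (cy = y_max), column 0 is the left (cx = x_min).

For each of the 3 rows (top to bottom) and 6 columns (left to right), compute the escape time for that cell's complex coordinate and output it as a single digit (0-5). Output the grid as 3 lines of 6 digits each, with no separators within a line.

(row=0, col=0): c = -1.1800 + 1.3300i → escape time 2
(row=0, col=1): c = -0.8800 + 1.3300i → escape time 2
(row=0, col=2): c = -0.5800 + 1.3300i → escape time 2
(row=0, col=3): c = -0.2800 + 1.3300i → escape time 2
(row=0, col=4): c = 0.0200 + 1.3300i → escape time 2
(row=0, col=5): c = 0.3200 + 1.3300i → escape time 2
(row=1, col=0): c = -1.1800 + 0.4900i → escape time 5
(row=1, col=1): c = -0.8800 + 0.4900i → escape time 5
(row=1, col=2): c = -0.5800 + 0.4900i → escape time 5
(row=1, col=3): c = -0.2800 + 0.4900i → escape time 5
(row=1, col=4): c = 0.0200 + 0.4900i → escape time 5
(row=1, col=5): c = 0.3200 + 0.4900i → escape time 5
(row=2, col=0): c = -1.1800 + -0.3500i → escape time 5
(row=2, col=1): c = -0.8800 + -0.3500i → escape time 5
(row=2, col=2): c = -0.5800 + -0.3500i → escape time 5
(row=2, col=3): c = -0.2800 + -0.3500i → escape time 5
(row=2, col=4): c = 0.0200 + -0.3500i → escape time 5
(row=2, col=5): c = 0.3200 + -0.3500i → escape time 5

Answer: 222222
555555
555555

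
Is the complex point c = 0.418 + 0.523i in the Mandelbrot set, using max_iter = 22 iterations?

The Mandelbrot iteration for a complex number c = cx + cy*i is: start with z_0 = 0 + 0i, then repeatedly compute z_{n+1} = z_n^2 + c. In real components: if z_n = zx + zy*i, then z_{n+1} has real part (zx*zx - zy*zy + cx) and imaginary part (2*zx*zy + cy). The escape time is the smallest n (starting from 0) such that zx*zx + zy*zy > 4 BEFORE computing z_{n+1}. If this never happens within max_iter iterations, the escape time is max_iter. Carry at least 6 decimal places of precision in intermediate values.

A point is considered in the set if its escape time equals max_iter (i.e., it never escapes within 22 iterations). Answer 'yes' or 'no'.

z_0 = 0 + 0i, c = 0.4180 + 0.5230i
Iter 1: z = 0.4180 + 0.5230i, |z|^2 = 0.4483
Iter 2: z = 0.3192 + 0.9602i, |z|^2 = 1.0239
Iter 3: z = -0.4022 + 1.1360i, |z|^2 = 1.4522
Iter 4: z = -0.7108 + -0.3907i, |z|^2 = 0.6578
Iter 5: z = 0.7706 + 1.0784i, |z|^2 = 1.7567
Iter 6: z = -0.1512 + 2.1849i, |z|^2 = 4.7966
Escaped at iteration 6

Answer: no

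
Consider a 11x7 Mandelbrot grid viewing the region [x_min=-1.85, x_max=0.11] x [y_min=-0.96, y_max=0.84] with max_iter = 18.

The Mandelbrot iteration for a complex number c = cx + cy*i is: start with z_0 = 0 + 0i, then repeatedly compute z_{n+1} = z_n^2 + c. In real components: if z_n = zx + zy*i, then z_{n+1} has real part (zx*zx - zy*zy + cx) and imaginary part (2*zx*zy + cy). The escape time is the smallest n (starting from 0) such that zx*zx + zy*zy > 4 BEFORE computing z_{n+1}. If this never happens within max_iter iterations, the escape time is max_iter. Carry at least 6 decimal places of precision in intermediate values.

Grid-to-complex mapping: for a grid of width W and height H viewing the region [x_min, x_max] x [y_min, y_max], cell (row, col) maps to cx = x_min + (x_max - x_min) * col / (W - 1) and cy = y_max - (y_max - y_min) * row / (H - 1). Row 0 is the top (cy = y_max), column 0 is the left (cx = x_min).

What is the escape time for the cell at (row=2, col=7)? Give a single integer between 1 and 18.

Answer: 18

Derivation:
z_0 = 0 + 0i, c = -0.4780 + 0.2400i
Iter 1: z = -0.4780 + 0.2400i, |z|^2 = 0.2861
Iter 2: z = -0.3071 + 0.0106i, |z|^2 = 0.0944
Iter 3: z = -0.3838 + 0.2335i, |z|^2 = 0.2018
Iter 4: z = -0.3852 + 0.0608i, |z|^2 = 0.1521
Iter 5: z = -0.3333 + 0.1932i, |z|^2 = 0.1484
Iter 6: z = -0.4042 + 0.1112i, |z|^2 = 0.1758
Iter 7: z = -0.3270 + 0.1501i, |z|^2 = 0.1294
Iter 8: z = -0.3936 + 0.1419i, |z|^2 = 0.1751
Iter 9: z = -0.3432 + 0.1283i, |z|^2 = 0.1342
Iter 10: z = -0.3767 + 0.1519i, |z|^2 = 0.1650
Iter 11: z = -0.3592 + 0.1255i, |z|^2 = 0.1448
Iter 12: z = -0.3647 + 0.1498i, |z|^2 = 0.1555
Iter 13: z = -0.3674 + 0.1307i, |z|^2 = 0.1521
Iter 14: z = -0.3601 + 0.1440i, |z|^2 = 0.1504
Iter 15: z = -0.3690 + 0.1363i, |z|^2 = 0.1548
Iter 16: z = -0.3604 + 0.1394i, |z|^2 = 0.1493
Iter 17: z = -0.3675 + 0.1395i, |z|^2 = 0.1546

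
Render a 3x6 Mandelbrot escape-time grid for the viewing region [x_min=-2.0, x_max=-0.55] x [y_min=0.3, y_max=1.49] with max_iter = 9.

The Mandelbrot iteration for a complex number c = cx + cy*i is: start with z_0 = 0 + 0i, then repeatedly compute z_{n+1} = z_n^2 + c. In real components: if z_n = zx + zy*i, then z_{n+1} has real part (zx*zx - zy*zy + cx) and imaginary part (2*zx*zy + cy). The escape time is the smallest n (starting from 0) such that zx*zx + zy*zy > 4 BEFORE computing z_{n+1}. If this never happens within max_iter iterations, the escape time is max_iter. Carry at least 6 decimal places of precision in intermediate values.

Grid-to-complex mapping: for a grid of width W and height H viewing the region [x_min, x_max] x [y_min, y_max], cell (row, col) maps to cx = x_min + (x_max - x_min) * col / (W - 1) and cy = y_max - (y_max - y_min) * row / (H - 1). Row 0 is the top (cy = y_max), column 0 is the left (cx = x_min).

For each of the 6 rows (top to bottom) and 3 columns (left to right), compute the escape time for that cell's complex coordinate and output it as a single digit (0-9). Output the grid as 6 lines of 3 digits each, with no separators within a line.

Answer: 122
123
134
135
139
189

Derivation:
(row=0, col=0): c = -2.0000 + 1.4900i → escape time 1
(row=0, col=1): c = -1.2750 + 1.4900i → escape time 2
(row=0, col=2): c = -0.5500 + 1.4900i → escape time 2
(row=1, col=0): c = -2.0000 + 1.2520i → escape time 1
(row=1, col=1): c = -1.2750 + 1.2520i → escape time 2
(row=1, col=2): c = -0.5500 + 1.2520i → escape time 3
(row=2, col=0): c = -2.0000 + 1.0140i → escape time 1
(row=2, col=1): c = -1.2750 + 1.0140i → escape time 3
(row=2, col=2): c = -0.5500 + 1.0140i → escape time 4
(row=3, col=0): c = -2.0000 + 0.7760i → escape time 1
(row=3, col=1): c = -1.2750 + 0.7760i → escape time 3
(row=3, col=2): c = -0.5500 + 0.7760i → escape time 5
(row=4, col=0): c = -2.0000 + 0.5380i → escape time 1
(row=4, col=1): c = -1.2750 + 0.5380i → escape time 3
(row=4, col=2): c = -0.5500 + 0.5380i → escape time 9
(row=5, col=0): c = -2.0000 + 0.3000i → escape time 1
(row=5, col=1): c = -1.2750 + 0.3000i → escape time 8
(row=5, col=2): c = -0.5500 + 0.3000i → escape time 9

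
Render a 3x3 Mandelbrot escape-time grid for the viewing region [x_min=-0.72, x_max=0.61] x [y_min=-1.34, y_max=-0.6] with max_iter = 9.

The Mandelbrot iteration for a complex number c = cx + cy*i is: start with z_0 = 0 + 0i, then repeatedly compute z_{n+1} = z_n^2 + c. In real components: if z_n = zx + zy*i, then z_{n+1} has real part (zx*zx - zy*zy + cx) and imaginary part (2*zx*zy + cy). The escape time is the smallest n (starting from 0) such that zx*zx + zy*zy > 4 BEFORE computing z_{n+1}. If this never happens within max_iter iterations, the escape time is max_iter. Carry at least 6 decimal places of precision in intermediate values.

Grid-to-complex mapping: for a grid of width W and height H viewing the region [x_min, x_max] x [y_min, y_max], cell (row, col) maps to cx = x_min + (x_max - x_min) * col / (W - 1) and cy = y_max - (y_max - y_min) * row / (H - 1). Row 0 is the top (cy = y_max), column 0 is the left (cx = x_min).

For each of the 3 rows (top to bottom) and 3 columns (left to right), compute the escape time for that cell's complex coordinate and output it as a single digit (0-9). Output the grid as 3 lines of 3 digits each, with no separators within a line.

Answer: 693
492
222

Derivation:
(row=0, col=0): c = -0.7200 + -0.6000i → escape time 6
(row=0, col=1): c = -0.0550 + -0.6000i → escape time 9
(row=0, col=2): c = 0.6100 + -0.6000i → escape time 3
(row=1, col=0): c = -0.7200 + -0.9700i → escape time 4
(row=1, col=1): c = -0.0550 + -0.9700i → escape time 9
(row=1, col=2): c = 0.6100 + -0.9700i → escape time 2
(row=2, col=0): c = -0.7200 + -1.3400i → escape time 2
(row=2, col=1): c = -0.0550 + -1.3400i → escape time 2
(row=2, col=2): c = 0.6100 + -1.3400i → escape time 2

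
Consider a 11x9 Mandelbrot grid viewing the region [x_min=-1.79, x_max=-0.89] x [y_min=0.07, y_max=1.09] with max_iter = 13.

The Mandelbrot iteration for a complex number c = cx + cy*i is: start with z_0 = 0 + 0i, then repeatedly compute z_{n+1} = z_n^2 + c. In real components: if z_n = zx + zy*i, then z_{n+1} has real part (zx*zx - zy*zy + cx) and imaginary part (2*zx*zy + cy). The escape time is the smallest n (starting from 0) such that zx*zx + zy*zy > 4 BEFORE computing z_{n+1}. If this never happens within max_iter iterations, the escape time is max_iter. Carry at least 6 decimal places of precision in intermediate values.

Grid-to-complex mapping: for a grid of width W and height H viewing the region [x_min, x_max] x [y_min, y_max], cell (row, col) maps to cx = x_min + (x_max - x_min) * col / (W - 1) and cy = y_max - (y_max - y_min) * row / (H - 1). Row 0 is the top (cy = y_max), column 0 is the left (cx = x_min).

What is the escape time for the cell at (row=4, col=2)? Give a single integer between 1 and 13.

Answer: 3

Derivation:
z_0 = 0 + 0i, c = -1.6100 + 0.5800i
Iter 1: z = -1.6100 + 0.5800i, |z|^2 = 2.9285
Iter 2: z = 0.6457 + -1.2876i, |z|^2 = 2.0748
Iter 3: z = -2.8510 + -1.0828i, |z|^2 = 9.3006
Escaped at iteration 3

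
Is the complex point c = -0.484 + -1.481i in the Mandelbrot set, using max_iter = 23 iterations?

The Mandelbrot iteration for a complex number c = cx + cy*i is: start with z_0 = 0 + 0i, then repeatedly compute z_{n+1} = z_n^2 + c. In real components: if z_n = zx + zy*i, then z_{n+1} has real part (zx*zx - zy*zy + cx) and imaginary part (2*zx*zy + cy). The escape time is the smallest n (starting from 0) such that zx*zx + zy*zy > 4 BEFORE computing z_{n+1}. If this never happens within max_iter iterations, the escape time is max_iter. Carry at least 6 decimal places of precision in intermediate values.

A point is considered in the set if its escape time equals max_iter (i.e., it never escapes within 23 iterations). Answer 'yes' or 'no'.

z_0 = 0 + 0i, c = -0.4840 + -1.4810i
Iter 1: z = -0.4840 + -1.4810i, |z|^2 = 2.4276
Iter 2: z = -2.4431 + -0.0474i, |z|^2 = 5.9710
Escaped at iteration 2

Answer: no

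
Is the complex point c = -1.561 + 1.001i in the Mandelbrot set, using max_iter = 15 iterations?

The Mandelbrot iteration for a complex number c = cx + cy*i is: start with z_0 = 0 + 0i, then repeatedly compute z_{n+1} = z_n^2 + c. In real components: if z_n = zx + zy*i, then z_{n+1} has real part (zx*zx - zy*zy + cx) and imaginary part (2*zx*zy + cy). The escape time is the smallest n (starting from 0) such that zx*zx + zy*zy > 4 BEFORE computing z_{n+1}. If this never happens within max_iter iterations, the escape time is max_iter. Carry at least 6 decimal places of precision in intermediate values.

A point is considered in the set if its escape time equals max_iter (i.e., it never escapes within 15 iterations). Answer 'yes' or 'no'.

z_0 = 0 + 0i, c = -1.5610 + 1.0010i
Iter 1: z = -1.5610 + 1.0010i, |z|^2 = 3.4387
Iter 2: z = -0.1263 + -2.1241i, |z|^2 = 4.5278
Escaped at iteration 2

Answer: no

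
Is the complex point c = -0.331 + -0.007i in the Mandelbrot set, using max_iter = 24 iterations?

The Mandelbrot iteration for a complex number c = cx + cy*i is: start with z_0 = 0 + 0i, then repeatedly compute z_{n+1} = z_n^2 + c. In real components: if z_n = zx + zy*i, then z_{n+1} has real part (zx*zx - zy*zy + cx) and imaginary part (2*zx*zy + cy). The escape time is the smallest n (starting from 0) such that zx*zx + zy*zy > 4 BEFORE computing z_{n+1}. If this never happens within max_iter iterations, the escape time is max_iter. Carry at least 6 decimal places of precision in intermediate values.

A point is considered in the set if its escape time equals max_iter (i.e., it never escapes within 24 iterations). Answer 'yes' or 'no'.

Answer: yes

Derivation:
z_0 = 0 + 0i, c = -0.3310 + -0.0070i
Iter 1: z = -0.3310 + -0.0070i, |z|^2 = 0.1096
Iter 2: z = -0.2215 + -0.0024i, |z|^2 = 0.0491
Iter 3: z = -0.2819 + -0.0060i, |z|^2 = 0.0795
Iter 4: z = -0.2515 + -0.0036i, |z|^2 = 0.0633
Iter 5: z = -0.2677 + -0.0052i, |z|^2 = 0.0717
Iter 6: z = -0.2593 + -0.0042i, |z|^2 = 0.0673
Iter 7: z = -0.2638 + -0.0048i, |z|^2 = 0.0696
Iter 8: z = -0.2615 + -0.0045i, |z|^2 = 0.0684
Iter 9: z = -0.2627 + -0.0047i, |z|^2 = 0.0690
Iter 10: z = -0.2620 + -0.0045i, |z|^2 = 0.0687
Iter 11: z = -0.2624 + -0.0046i, |z|^2 = 0.0689
Iter 12: z = -0.2622 + -0.0046i, |z|^2 = 0.0688
Iter 13: z = -0.2623 + -0.0046i, |z|^2 = 0.0688
Iter 14: z = -0.2622 + -0.0046i, |z|^2 = 0.0688
Iter 15: z = -0.2623 + -0.0046i, |z|^2 = 0.0688
Iter 16: z = -0.2622 + -0.0046i, |z|^2 = 0.0688
Iter 17: z = -0.2622 + -0.0046i, |z|^2 = 0.0688
Iter 18: z = -0.2622 + -0.0046i, |z|^2 = 0.0688
Iter 19: z = -0.2622 + -0.0046i, |z|^2 = 0.0688
Iter 20: z = -0.2622 + -0.0046i, |z|^2 = 0.0688
Iter 21: z = -0.2622 + -0.0046i, |z|^2 = 0.0688
Iter 22: z = -0.2622 + -0.0046i, |z|^2 = 0.0688
Iter 23: z = -0.2622 + -0.0046i, |z|^2 = 0.0688
Did not escape in 24 iterations → in set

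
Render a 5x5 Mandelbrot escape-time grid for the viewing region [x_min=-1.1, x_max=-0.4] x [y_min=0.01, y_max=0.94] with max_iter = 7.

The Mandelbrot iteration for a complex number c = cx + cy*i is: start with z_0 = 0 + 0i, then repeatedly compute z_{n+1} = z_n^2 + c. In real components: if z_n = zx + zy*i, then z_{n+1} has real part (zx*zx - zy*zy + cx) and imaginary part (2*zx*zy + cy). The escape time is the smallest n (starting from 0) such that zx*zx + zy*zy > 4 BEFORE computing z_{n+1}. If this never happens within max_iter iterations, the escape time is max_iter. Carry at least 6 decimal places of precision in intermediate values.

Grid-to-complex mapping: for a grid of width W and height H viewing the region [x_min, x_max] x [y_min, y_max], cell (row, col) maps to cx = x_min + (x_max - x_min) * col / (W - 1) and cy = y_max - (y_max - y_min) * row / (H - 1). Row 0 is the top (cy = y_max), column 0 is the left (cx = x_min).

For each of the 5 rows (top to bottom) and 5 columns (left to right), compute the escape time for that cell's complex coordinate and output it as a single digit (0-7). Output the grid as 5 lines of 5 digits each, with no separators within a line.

Answer: 33445
34477
55777
77777
77777

Derivation:
(row=0, col=0): c = -1.1000 + 0.9400i → escape time 3
(row=0, col=1): c = -0.9250 + 0.9400i → escape time 3
(row=0, col=2): c = -0.7500 + 0.9400i → escape time 4
(row=0, col=3): c = -0.5750 + 0.9400i → escape time 4
(row=0, col=4): c = -0.4000 + 0.9400i → escape time 5
(row=1, col=0): c = -1.1000 + 0.7075i → escape time 3
(row=1, col=1): c = -0.9250 + 0.7075i → escape time 4
(row=1, col=2): c = -0.7500 + 0.7075i → escape time 4
(row=1, col=3): c = -0.5750 + 0.7075i → escape time 7
(row=1, col=4): c = -0.4000 + 0.7075i → escape time 7
(row=2, col=0): c = -1.1000 + 0.4750i → escape time 5
(row=2, col=1): c = -0.9250 + 0.4750i → escape time 5
(row=2, col=2): c = -0.7500 + 0.4750i → escape time 7
(row=2, col=3): c = -0.5750 + 0.4750i → escape time 7
(row=2, col=4): c = -0.4000 + 0.4750i → escape time 7
(row=3, col=0): c = -1.1000 + 0.2425i → escape time 7
(row=3, col=1): c = -0.9250 + 0.2425i → escape time 7
(row=3, col=2): c = -0.7500 + 0.2425i → escape time 7
(row=3, col=3): c = -0.5750 + 0.2425i → escape time 7
(row=3, col=4): c = -0.4000 + 0.2425i → escape time 7
(row=4, col=0): c = -1.1000 + 0.0100i → escape time 7
(row=4, col=1): c = -0.9250 + 0.0100i → escape time 7
(row=4, col=2): c = -0.7500 + 0.0100i → escape time 7
(row=4, col=3): c = -0.5750 + 0.0100i → escape time 7
(row=4, col=4): c = -0.4000 + 0.0100i → escape time 7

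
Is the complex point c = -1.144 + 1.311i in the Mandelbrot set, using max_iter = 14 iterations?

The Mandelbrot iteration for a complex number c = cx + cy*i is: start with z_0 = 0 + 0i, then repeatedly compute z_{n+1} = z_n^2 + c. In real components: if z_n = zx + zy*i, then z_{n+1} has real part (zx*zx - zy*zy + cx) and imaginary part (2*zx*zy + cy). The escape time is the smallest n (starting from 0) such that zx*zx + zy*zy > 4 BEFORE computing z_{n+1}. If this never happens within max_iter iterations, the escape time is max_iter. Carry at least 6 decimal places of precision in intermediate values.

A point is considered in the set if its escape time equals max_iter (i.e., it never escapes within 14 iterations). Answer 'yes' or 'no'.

Answer: no

Derivation:
z_0 = 0 + 0i, c = -1.1440 + 1.3110i
Iter 1: z = -1.1440 + 1.3110i, |z|^2 = 3.0275
Iter 2: z = -1.5540 + -1.6886i, |z|^2 = 5.2661
Escaped at iteration 2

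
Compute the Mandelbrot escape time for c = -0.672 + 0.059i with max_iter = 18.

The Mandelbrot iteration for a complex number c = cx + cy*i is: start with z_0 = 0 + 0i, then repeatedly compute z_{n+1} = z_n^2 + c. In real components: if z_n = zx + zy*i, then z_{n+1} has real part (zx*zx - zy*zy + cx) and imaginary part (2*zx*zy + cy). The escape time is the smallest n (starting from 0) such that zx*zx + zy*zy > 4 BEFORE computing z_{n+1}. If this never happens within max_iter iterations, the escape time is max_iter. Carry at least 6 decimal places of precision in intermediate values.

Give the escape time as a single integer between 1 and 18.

z_0 = 0 + 0i, c = -0.6720 + 0.0590i
Iter 1: z = -0.6720 + 0.0590i, |z|^2 = 0.4551
Iter 2: z = -0.2239 + -0.0203i, |z|^2 = 0.0505
Iter 3: z = -0.6223 + 0.0681i, |z|^2 = 0.3919
Iter 4: z = -0.2894 + -0.0257i, |z|^2 = 0.0844
Iter 5: z = -0.5889 + 0.0739i, |z|^2 = 0.3523
Iter 6: z = -0.3306 + -0.0280i, |z|^2 = 0.1101
Iter 7: z = -0.5635 + 0.0775i, |z|^2 = 0.3235
Iter 8: z = -0.3605 + -0.0284i, |z|^2 = 0.1308
Iter 9: z = -0.5428 + 0.0795i, |z|^2 = 0.3010
Iter 10: z = -0.3837 + -0.0273i, |z|^2 = 0.1479
Iter 11: z = -0.5256 + 0.0799i, |z|^2 = 0.2826
Iter 12: z = -0.4022 + -0.0250i, |z|^2 = 0.1624
Iter 13: z = -0.5109 + 0.0791i, |z|^2 = 0.2673
Iter 14: z = -0.4173 + -0.0218i, |z|^2 = 0.1746
Iter 15: z = -0.4984 + 0.0772i, |z|^2 = 0.2543
Iter 16: z = -0.4296 + -0.0180i, |z|^2 = 0.1849
Iter 17: z = -0.4878 + 0.0744i, |z|^2 = 0.2435

Answer: 18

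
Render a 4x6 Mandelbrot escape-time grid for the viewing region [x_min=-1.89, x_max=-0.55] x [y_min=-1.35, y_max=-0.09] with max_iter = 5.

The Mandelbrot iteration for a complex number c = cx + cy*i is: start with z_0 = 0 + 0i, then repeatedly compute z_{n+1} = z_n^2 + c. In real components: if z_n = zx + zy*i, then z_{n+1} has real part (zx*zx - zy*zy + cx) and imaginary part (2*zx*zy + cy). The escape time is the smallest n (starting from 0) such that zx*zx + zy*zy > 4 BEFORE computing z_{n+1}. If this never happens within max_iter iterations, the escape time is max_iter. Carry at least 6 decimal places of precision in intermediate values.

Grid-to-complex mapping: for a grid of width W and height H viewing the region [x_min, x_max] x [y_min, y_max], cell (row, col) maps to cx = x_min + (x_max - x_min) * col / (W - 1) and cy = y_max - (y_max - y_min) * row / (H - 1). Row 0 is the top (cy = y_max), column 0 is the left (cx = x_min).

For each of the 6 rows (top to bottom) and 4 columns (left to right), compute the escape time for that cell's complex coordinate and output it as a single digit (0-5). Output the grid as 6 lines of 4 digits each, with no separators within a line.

Answer: 4555
3555
2355
1334
1233
1222

Derivation:
(row=0, col=0): c = -1.8900 + -0.0900i → escape time 4
(row=0, col=1): c = -1.4433 + -0.0900i → escape time 5
(row=0, col=2): c = -0.9967 + -0.0900i → escape time 5
(row=0, col=3): c = -0.5500 + -0.0900i → escape time 5
(row=1, col=0): c = -1.8900 + -0.3420i → escape time 3
(row=1, col=1): c = -1.4433 + -0.3420i → escape time 5
(row=1, col=2): c = -0.9967 + -0.3420i → escape time 5
(row=1, col=3): c = -0.5500 + -0.3420i → escape time 5
(row=2, col=0): c = -1.8900 + -0.5940i → escape time 2
(row=2, col=1): c = -1.4433 + -0.5940i → escape time 3
(row=2, col=2): c = -0.9967 + -0.5940i → escape time 5
(row=2, col=3): c = -0.5500 + -0.5940i → escape time 5
(row=3, col=0): c = -1.8900 + -0.8460i → escape time 1
(row=3, col=1): c = -1.4433 + -0.8460i → escape time 3
(row=3, col=2): c = -0.9967 + -0.8460i → escape time 3
(row=3, col=3): c = -0.5500 + -0.8460i → escape time 4
(row=4, col=0): c = -1.8900 + -1.0980i → escape time 1
(row=4, col=1): c = -1.4433 + -1.0980i → escape time 2
(row=4, col=2): c = -0.9967 + -1.0980i → escape time 3
(row=4, col=3): c = -0.5500 + -1.0980i → escape time 3
(row=5, col=0): c = -1.8900 + -1.3500i → escape time 1
(row=5, col=1): c = -1.4433 + -1.3500i → escape time 2
(row=5, col=2): c = -0.9967 + -1.3500i → escape time 2
(row=5, col=3): c = -0.5500 + -1.3500i → escape time 2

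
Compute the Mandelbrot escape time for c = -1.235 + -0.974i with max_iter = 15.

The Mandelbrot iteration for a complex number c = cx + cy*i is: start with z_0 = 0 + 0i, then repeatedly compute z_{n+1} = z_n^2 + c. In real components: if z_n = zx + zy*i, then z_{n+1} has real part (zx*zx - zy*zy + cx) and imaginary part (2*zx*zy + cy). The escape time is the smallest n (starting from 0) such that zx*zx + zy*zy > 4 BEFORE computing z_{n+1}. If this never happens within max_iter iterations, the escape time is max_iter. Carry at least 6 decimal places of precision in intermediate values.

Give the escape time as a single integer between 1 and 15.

Answer: 3

Derivation:
z_0 = 0 + 0i, c = -1.2350 + -0.9740i
Iter 1: z = -1.2350 + -0.9740i, |z|^2 = 2.4739
Iter 2: z = -0.6585 + 1.4318i, |z|^2 = 2.4836
Iter 3: z = -2.8514 + -2.8595i, |z|^2 = 16.3075
Escaped at iteration 3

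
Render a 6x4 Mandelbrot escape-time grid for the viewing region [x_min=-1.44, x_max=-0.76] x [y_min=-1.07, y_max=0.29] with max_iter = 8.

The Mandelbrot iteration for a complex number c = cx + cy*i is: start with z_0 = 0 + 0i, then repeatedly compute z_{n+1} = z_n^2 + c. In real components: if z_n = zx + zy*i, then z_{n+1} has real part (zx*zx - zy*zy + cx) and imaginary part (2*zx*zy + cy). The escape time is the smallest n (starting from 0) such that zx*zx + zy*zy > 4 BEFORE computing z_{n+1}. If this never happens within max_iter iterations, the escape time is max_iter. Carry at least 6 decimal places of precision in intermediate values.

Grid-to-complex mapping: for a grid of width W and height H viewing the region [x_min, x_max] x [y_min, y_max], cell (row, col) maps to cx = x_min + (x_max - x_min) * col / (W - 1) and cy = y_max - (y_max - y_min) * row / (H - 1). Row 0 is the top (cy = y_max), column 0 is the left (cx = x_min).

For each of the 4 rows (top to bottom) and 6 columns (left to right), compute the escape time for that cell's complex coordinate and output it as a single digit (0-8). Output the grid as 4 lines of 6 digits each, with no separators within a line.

Answer: 578888
788888
333455
233333

Derivation:
(row=0, col=0): c = -1.4400 + 0.2900i → escape time 5
(row=0, col=1): c = -1.3040 + 0.2900i → escape time 7
(row=0, col=2): c = -1.1680 + 0.2900i → escape time 8
(row=0, col=3): c = -1.0320 + 0.2900i → escape time 8
(row=0, col=4): c = -0.8960 + 0.2900i → escape time 8
(row=0, col=5): c = -0.7600 + 0.2900i → escape time 8
(row=1, col=0): c = -1.4400 + -0.1633i → escape time 7
(row=1, col=1): c = -1.3040 + -0.1633i → escape time 8
(row=1, col=2): c = -1.1680 + -0.1633i → escape time 8
(row=1, col=3): c = -1.0320 + -0.1633i → escape time 8
(row=1, col=4): c = -0.8960 + -0.1633i → escape time 8
(row=1, col=5): c = -0.7600 + -0.1633i → escape time 8
(row=2, col=0): c = -1.4400 + -0.6167i → escape time 3
(row=2, col=1): c = -1.3040 + -0.6167i → escape time 3
(row=2, col=2): c = -1.1680 + -0.6167i → escape time 3
(row=2, col=3): c = -1.0320 + -0.6167i → escape time 4
(row=2, col=4): c = -0.8960 + -0.6167i → escape time 5
(row=2, col=5): c = -0.7600 + -0.6167i → escape time 5
(row=3, col=0): c = -1.4400 + -1.0700i → escape time 2
(row=3, col=1): c = -1.3040 + -1.0700i → escape time 3
(row=3, col=2): c = -1.1680 + -1.0700i → escape time 3
(row=3, col=3): c = -1.0320 + -1.0700i → escape time 3
(row=3, col=4): c = -0.8960 + -1.0700i → escape time 3
(row=3, col=5): c = -0.7600 + -1.0700i → escape time 3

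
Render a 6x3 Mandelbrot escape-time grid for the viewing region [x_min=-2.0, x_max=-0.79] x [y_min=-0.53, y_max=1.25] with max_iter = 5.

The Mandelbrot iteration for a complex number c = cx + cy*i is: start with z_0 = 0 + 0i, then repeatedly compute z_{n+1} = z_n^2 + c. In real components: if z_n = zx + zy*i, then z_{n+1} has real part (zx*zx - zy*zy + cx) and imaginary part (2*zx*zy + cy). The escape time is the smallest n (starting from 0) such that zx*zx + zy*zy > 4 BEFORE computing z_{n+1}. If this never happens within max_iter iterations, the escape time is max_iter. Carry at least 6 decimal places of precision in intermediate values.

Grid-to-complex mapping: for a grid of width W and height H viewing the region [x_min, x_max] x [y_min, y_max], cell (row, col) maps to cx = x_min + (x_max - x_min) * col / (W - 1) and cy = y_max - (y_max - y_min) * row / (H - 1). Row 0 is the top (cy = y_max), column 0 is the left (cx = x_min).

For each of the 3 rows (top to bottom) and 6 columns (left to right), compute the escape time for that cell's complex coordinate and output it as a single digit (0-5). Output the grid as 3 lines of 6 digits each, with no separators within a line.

Answer: 112223
134555
133455

Derivation:
(row=0, col=0): c = -2.0000 + 1.2500i → escape time 1
(row=0, col=1): c = -1.7580 + 1.2500i → escape time 1
(row=0, col=2): c = -1.5160 + 1.2500i → escape time 2
(row=0, col=3): c = -1.2740 + 1.2500i → escape time 2
(row=0, col=4): c = -1.0320 + 1.2500i → escape time 2
(row=0, col=5): c = -0.7900 + 1.2500i → escape time 3
(row=1, col=0): c = -2.0000 + 0.3600i → escape time 1
(row=1, col=1): c = -1.7580 + 0.3600i → escape time 3
(row=1, col=2): c = -1.5160 + 0.3600i → escape time 4
(row=1, col=3): c = -1.2740 + 0.3600i → escape time 5
(row=1, col=4): c = -1.0320 + 0.3600i → escape time 5
(row=1, col=5): c = -0.7900 + 0.3600i → escape time 5
(row=2, col=0): c = -2.0000 + -0.5300i → escape time 1
(row=2, col=1): c = -1.7580 + -0.5300i → escape time 3
(row=2, col=2): c = -1.5160 + -0.5300i → escape time 3
(row=2, col=3): c = -1.2740 + -0.5300i → escape time 4
(row=2, col=4): c = -1.0320 + -0.5300i → escape time 5
(row=2, col=5): c = -0.7900 + -0.5300i → escape time 5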